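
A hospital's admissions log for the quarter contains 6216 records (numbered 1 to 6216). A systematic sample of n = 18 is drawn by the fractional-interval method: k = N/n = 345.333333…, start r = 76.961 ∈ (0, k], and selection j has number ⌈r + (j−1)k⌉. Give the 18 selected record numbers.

j=1: r + 0k = 76.961 → ⌈·⌉ = 77
j=2: r + 1k = 422.294333… → ⌈·⌉ = 423
j=3: r + 2k = 767.627666… → ⌈·⌉ = 768
j=4: r + 3k = 1112.961 → ⌈·⌉ = 1113
j=5: r + 4k = 1458.294333… → ⌈·⌉ = 1459
j=6: r + 5k = 1803.627666… → ⌈·⌉ = 1804
j=7: r + 6k = 2148.961 → ⌈·⌉ = 2149
j=8: r + 7k = 2494.294333… → ⌈·⌉ = 2495
j=9: r + 8k = 2839.627666… → ⌈·⌉ = 2840
j=10: r + 9k = 3184.961 → ⌈·⌉ = 3185
j=11: r + 10k = 3530.294333… → ⌈·⌉ = 3531
j=12: r + 11k = 3875.627666… → ⌈·⌉ = 3876
j=13: r + 12k = 4220.961 → ⌈·⌉ = 4221
j=14: r + 13k = 4566.294333… → ⌈·⌉ = 4567
j=15: r + 14k = 4911.627666… → ⌈·⌉ = 4912
j=16: r + 15k = 5256.961 → ⌈·⌉ = 5257
j=17: r + 16k = 5602.294333… → ⌈·⌉ = 5603
j=18: r + 17k = 5947.627666… → ⌈·⌉ = 5948

77, 423, 768, 1113, 1459, 1804, 2149, 2495, 2840, 3185, 3531, 3876, 4221, 4567, 4912, 5257, 5603, 5948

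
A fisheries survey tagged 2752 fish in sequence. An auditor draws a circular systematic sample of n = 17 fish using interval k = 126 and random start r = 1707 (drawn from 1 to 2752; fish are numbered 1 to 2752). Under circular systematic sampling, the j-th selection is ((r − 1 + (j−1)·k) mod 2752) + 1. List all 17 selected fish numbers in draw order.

1707, 1833, 1959, 2085, 2211, 2337, 2463, 2589, 2715, 89, 215, 341, 467, 593, 719, 845, 971

Selection 1: 1707
Selection 2: 1707 + 126 = 1833
Selection 3: 1833 + 126 = 1959
Selection 4: 1959 + 126 = 2085
Selection 5: 2085 + 126 = 2211
Selection 6: 2211 + 126 = 2337
Selection 7: 2337 + 126 = 2463
Selection 8: 2463 + 126 = 2589
Selection 9: 2589 + 126 = 2715
Selection 10: 2715 + 126 = 2841 → 2841 − 2752 = 89
Selection 11: 89 + 126 = 215
Selection 12: 215 + 126 = 341
Selection 13: 341 + 126 = 467
Selection 14: 467 + 126 = 593
Selection 15: 593 + 126 = 719
Selection 16: 719 + 126 = 845
Selection 17: 845 + 126 = 971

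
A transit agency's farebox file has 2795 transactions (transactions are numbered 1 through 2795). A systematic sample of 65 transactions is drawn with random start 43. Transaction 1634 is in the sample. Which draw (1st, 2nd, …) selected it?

k = 2795/65 = 43
position = (1634 − 43)/43 + 1 = 1591/43 + 1 = 37 + 1 = 38

38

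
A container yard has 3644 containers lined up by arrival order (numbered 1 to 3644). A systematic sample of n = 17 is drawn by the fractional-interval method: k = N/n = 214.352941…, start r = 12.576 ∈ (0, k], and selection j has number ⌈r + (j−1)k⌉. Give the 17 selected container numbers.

j=1: r + 0k = 12.576 → ⌈·⌉ = 13
j=2: r + 1k = 226.928941… → ⌈·⌉ = 227
j=3: r + 2k = 441.281882… → ⌈·⌉ = 442
j=4: r + 3k = 655.634823… → ⌈·⌉ = 656
j=5: r + 4k = 869.987764… → ⌈·⌉ = 870
j=6: r + 5k = 1084.340705… → ⌈·⌉ = 1085
j=7: r + 6k = 1298.693647… → ⌈·⌉ = 1299
j=8: r + 7k = 1513.046588… → ⌈·⌉ = 1514
j=9: r + 8k = 1727.399529… → ⌈·⌉ = 1728
j=10: r + 9k = 1941.752470… → ⌈·⌉ = 1942
j=11: r + 10k = 2156.105411… → ⌈·⌉ = 2157
j=12: r + 11k = 2370.458352… → ⌈·⌉ = 2371
j=13: r + 12k = 2584.811294… → ⌈·⌉ = 2585
j=14: r + 13k = 2799.164235… → ⌈·⌉ = 2800
j=15: r + 14k = 3013.517176… → ⌈·⌉ = 3014
j=16: r + 15k = 3227.870117… → ⌈·⌉ = 3228
j=17: r + 16k = 3442.223058… → ⌈·⌉ = 3443

13, 227, 442, 656, 870, 1085, 1299, 1514, 1728, 1942, 2157, 2371, 2585, 2800, 3014, 3228, 3443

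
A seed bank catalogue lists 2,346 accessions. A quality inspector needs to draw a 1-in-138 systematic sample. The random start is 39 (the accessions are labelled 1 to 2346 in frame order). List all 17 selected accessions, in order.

39, 177, 315, 453, 591, 729, 867, 1005, 1143, 1281, 1419, 1557, 1695, 1833, 1971, 2109, 2247

accession 1: 39
accession 2: 39 + 138 = 177
accession 3: 177 + 138 = 315
accession 4: 315 + 138 = 453
accession 5: 453 + 138 = 591
accession 6: 591 + 138 = 729
accession 7: 729 + 138 = 867
accession 8: 867 + 138 = 1005
accession 9: 1005 + 138 = 1143
accession 10: 1143 + 138 = 1281
accession 11: 1281 + 138 = 1419
accession 12: 1419 + 138 = 1557
accession 13: 1557 + 138 = 1695
accession 14: 1695 + 138 = 1833
accession 15: 1833 + 138 = 1971
accession 16: 1971 + 138 = 2109
accession 17: 2109 + 138 = 2247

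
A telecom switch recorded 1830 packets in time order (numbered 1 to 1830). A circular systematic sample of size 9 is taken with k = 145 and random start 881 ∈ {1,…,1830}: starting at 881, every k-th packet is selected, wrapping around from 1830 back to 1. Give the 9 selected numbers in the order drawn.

Selection 1: 881
Selection 2: 881 + 145 = 1026
Selection 3: 1026 + 145 = 1171
Selection 4: 1171 + 145 = 1316
Selection 5: 1316 + 145 = 1461
Selection 6: 1461 + 145 = 1606
Selection 7: 1606 + 145 = 1751
Selection 8: 1751 + 145 = 1896 → 1896 − 1830 = 66
Selection 9: 66 + 145 = 211

881, 1026, 1171, 1316, 1461, 1606, 1751, 66, 211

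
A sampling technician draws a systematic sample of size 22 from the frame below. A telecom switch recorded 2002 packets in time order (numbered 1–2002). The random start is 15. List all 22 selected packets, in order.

15, 106, 197, 288, 379, 470, 561, 652, 743, 834, 925, 1016, 1107, 1198, 1289, 1380, 1471, 1562, 1653, 1744, 1835, 1926

k = N/n = 2002/22 = 91
packet 1: 15
packet 2: 15 + 91 = 106
packet 3: 106 + 91 = 197
packet 4: 197 + 91 = 288
packet 5: 288 + 91 = 379
packet 6: 379 + 91 = 470
packet 7: 470 + 91 = 561
packet 8: 561 + 91 = 652
packet 9: 652 + 91 = 743
packet 10: 743 + 91 = 834
packet 11: 834 + 91 = 925
packet 12: 925 + 91 = 1016
packet 13: 1016 + 91 = 1107
packet 14: 1107 + 91 = 1198
packet 15: 1198 + 91 = 1289
packet 16: 1289 + 91 = 1380
packet 17: 1380 + 91 = 1471
packet 18: 1471 + 91 = 1562
packet 19: 1562 + 91 = 1653
packet 20: 1653 + 91 = 1744
packet 21: 1744 + 91 = 1835
packet 22: 1835 + 91 = 1926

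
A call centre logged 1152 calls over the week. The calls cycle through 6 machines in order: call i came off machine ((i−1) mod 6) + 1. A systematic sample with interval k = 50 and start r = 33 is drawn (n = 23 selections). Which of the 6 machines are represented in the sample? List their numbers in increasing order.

Consecutive selections differ by k = 50, so their machine numbers differ by 50 mod 6 = 2.
gcd(50, 6) = 2, so the sample visits 6/2 = 3 distinct residues mod 6.
Start 33 is machine 3; the machines hit are 1, 3, 5.

1, 3, 5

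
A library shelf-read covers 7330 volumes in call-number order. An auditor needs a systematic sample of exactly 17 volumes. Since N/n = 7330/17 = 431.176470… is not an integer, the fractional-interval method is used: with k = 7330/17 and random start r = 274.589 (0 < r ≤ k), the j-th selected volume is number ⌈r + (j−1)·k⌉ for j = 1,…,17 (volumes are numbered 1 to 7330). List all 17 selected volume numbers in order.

j=1: r + 0k = 274.589 → ⌈·⌉ = 275
j=2: r + 1k = 705.765470… → ⌈·⌉ = 706
j=3: r + 2k = 1136.941941… → ⌈·⌉ = 1137
j=4: r + 3k = 1568.118411… → ⌈·⌉ = 1569
j=5: r + 4k = 1999.294882… → ⌈·⌉ = 2000
j=6: r + 5k = 2430.471352… → ⌈·⌉ = 2431
j=7: r + 6k = 2861.647823… → ⌈·⌉ = 2862
j=8: r + 7k = 3292.824294… → ⌈·⌉ = 3293
j=9: r + 8k = 3724.000764… → ⌈·⌉ = 3725
j=10: r + 9k = 4155.177235… → ⌈·⌉ = 4156
j=11: r + 10k = 4586.353705… → ⌈·⌉ = 4587
j=12: r + 11k = 5017.530176… → ⌈·⌉ = 5018
j=13: r + 12k = 5448.706647… → ⌈·⌉ = 5449
j=14: r + 13k = 5879.883117… → ⌈·⌉ = 5880
j=15: r + 14k = 6311.059588… → ⌈·⌉ = 6312
j=16: r + 15k = 6742.236058… → ⌈·⌉ = 6743
j=17: r + 16k = 7173.412529… → ⌈·⌉ = 7174

275, 706, 1137, 1569, 2000, 2431, 2862, 3293, 3725, 4156, 4587, 5018, 5449, 5880, 6312, 6743, 7174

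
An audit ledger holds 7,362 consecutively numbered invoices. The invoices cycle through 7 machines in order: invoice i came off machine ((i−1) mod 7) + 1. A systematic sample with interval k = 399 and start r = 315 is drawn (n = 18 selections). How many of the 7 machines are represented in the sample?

1

Consecutive selections differ by k = 399, so their machine numbers differ by 399 mod 7 = 0.
gcd(399, 7) = 7, so the sample visits 7/7 = 1 distinct residues mod 7.
Start 315 is machine 7; the machines hit are 7.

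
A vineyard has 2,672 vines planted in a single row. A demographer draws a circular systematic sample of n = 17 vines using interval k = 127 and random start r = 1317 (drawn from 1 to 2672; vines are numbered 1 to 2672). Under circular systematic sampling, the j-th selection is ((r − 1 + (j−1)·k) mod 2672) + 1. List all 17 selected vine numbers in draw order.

1317, 1444, 1571, 1698, 1825, 1952, 2079, 2206, 2333, 2460, 2587, 42, 169, 296, 423, 550, 677

Selection 1: 1317
Selection 2: 1317 + 127 = 1444
Selection 3: 1444 + 127 = 1571
Selection 4: 1571 + 127 = 1698
Selection 5: 1698 + 127 = 1825
Selection 6: 1825 + 127 = 1952
Selection 7: 1952 + 127 = 2079
Selection 8: 2079 + 127 = 2206
Selection 9: 2206 + 127 = 2333
Selection 10: 2333 + 127 = 2460
Selection 11: 2460 + 127 = 2587
Selection 12: 2587 + 127 = 2714 → 2714 − 2672 = 42
Selection 13: 42 + 127 = 169
Selection 14: 169 + 127 = 296
Selection 15: 296 + 127 = 423
Selection 16: 423 + 127 = 550
Selection 17: 550 + 127 = 677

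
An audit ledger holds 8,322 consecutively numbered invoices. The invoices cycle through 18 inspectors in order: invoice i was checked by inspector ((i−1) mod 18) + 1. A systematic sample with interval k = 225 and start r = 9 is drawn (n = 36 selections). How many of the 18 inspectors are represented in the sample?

Consecutive selections differ by k = 225, so their inspector numbers differ by 225 mod 18 = 9.
gcd(225, 18) = 9, so the sample visits 18/9 = 2 distinct residues mod 18.
Start 9 is inspector 9; the inspectors hit are 9, 18.

2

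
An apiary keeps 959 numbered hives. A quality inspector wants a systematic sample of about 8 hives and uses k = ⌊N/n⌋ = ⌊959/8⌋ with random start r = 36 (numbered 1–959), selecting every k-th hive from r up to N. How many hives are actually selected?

k = ⌊959/8⌋ = 119
Achieved size = ⌊(959 − 36)/119⌋ + 1 = ⌊923/119⌋ + 1 = 7 + 1 = 8
(last selection: 36 + 7×119 = 869 ≤ 959; next would be 988 > 959)

8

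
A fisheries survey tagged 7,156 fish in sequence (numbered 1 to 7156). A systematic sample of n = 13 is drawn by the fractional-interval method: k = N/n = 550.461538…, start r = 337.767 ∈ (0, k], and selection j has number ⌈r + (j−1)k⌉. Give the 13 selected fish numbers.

338, 889, 1439, 1990, 2540, 3091, 3641, 4191, 4742, 5292, 5843, 6393, 6944

j=1: r + 0k = 337.767 → ⌈·⌉ = 338
j=2: r + 1k = 888.228538… → ⌈·⌉ = 889
j=3: r + 2k = 1438.690076… → ⌈·⌉ = 1439
j=4: r + 3k = 1989.151615… → ⌈·⌉ = 1990
j=5: r + 4k = 2539.613153… → ⌈·⌉ = 2540
j=6: r + 5k = 3090.074692… → ⌈·⌉ = 3091
j=7: r + 6k = 3640.536230… → ⌈·⌉ = 3641
j=8: r + 7k = 4190.997769… → ⌈·⌉ = 4191
j=9: r + 8k = 4741.459307… → ⌈·⌉ = 4742
j=10: r + 9k = 5291.920846… → ⌈·⌉ = 5292
j=11: r + 10k = 5842.382384… → ⌈·⌉ = 5843
j=12: r + 11k = 6392.843923… → ⌈·⌉ = 6393
j=13: r + 12k = 6943.305461… → ⌈·⌉ = 6944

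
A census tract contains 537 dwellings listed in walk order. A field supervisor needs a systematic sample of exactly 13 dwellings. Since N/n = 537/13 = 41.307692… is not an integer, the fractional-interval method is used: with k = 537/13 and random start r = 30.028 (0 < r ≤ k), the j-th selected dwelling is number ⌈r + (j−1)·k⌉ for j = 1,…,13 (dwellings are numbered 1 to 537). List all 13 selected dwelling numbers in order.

31, 72, 113, 154, 196, 237, 278, 320, 361, 402, 444, 485, 526

j=1: r + 0k = 30.028 → ⌈·⌉ = 31
j=2: r + 1k = 71.335692… → ⌈·⌉ = 72
j=3: r + 2k = 112.643384… → ⌈·⌉ = 113
j=4: r + 3k = 153.951076… → ⌈·⌉ = 154
j=5: r + 4k = 195.258769… → ⌈·⌉ = 196
j=6: r + 5k = 236.566461… → ⌈·⌉ = 237
j=7: r + 6k = 277.874153… → ⌈·⌉ = 278
j=8: r + 7k = 319.181846… → ⌈·⌉ = 320
j=9: r + 8k = 360.489538… → ⌈·⌉ = 361
j=10: r + 9k = 401.797230… → ⌈·⌉ = 402
j=11: r + 10k = 443.104923… → ⌈·⌉ = 444
j=12: r + 11k = 484.412615… → ⌈·⌉ = 485
j=13: r + 12k = 525.720307… → ⌈·⌉ = 526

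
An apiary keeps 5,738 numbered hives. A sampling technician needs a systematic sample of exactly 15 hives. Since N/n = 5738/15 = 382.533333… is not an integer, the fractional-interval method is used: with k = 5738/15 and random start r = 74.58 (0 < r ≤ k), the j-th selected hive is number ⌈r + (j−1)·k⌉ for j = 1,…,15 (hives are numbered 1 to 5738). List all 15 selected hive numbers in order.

j=1: r + 0k = 74.58 → ⌈·⌉ = 75
j=2: r + 1k = 457.113333… → ⌈·⌉ = 458
j=3: r + 2k = 839.646666… → ⌈·⌉ = 840
j=4: r + 3k = 1222.18 → ⌈·⌉ = 1223
j=5: r + 4k = 1604.713333… → ⌈·⌉ = 1605
j=6: r + 5k = 1987.246666… → ⌈·⌉ = 1988
j=7: r + 6k = 2369.78 → ⌈·⌉ = 2370
j=8: r + 7k = 2752.313333… → ⌈·⌉ = 2753
j=9: r + 8k = 3134.846666… → ⌈·⌉ = 3135
j=10: r + 9k = 3517.38 → ⌈·⌉ = 3518
j=11: r + 10k = 3899.913333… → ⌈·⌉ = 3900
j=12: r + 11k = 4282.446666… → ⌈·⌉ = 4283
j=13: r + 12k = 4664.98 → ⌈·⌉ = 4665
j=14: r + 13k = 5047.513333… → ⌈·⌉ = 5048
j=15: r + 14k = 5430.046666… → ⌈·⌉ = 5431

75, 458, 840, 1223, 1605, 1988, 2370, 2753, 3135, 3518, 3900, 4283, 4665, 5048, 5431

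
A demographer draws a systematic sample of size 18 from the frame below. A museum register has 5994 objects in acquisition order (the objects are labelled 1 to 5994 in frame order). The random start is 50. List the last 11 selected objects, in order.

k = N/n = 5994/18 = 333
8th selection = 50 + 7×333 = 2381
9th: 2381 + 333 = 2714
10th: 2714 + 333 = 3047
11th: 3047 + 333 = 3380
12th: 3380 + 333 = 3713
13th: 3713 + 333 = 4046
14th: 4046 + 333 = 4379
15th: 4379 + 333 = 4712
16th: 4712 + 333 = 5045
17th: 5045 + 333 = 5378
18th: 5378 + 333 = 5711

2381, 2714, 3047, 3380, 3713, 4046, 4379, 4712, 5045, 5378, 5711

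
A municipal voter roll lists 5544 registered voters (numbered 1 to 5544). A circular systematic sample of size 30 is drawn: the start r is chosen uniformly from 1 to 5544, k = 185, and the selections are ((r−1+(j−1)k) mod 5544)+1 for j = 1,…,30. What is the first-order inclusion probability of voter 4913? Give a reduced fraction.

5/924

For each position j, as r ranges over 1…5544 the j-th selection hits every voter exactly once, so voter 4913 is selected for exactly 30 of the 5544 starts.
Inclusion probability = 30/5544 = 5/924.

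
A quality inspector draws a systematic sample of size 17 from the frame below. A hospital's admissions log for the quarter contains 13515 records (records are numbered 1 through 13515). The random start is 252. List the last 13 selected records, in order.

k = N/n = 13515/17 = 795
5th selection = 252 + 4×795 = 3432
6th: 3432 + 795 = 4227
7th: 4227 + 795 = 5022
8th: 5022 + 795 = 5817
9th: 5817 + 795 = 6612
10th: 6612 + 795 = 7407
11th: 7407 + 795 = 8202
12th: 8202 + 795 = 8997
13th: 8997 + 795 = 9792
14th: 9792 + 795 = 10587
15th: 10587 + 795 = 11382
16th: 11382 + 795 = 12177
17th: 12177 + 795 = 12972

3432, 4227, 5022, 5817, 6612, 7407, 8202, 8997, 9792, 10587, 11382, 12177, 12972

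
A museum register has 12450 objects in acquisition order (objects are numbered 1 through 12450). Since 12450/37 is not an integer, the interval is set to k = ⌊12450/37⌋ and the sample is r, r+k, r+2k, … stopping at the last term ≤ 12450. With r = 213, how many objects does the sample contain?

37

k = ⌊12450/37⌋ = 336
Achieved size = ⌊(12450 − 213)/336⌋ + 1 = ⌊12237/336⌋ + 1 = 36 + 1 = 37
(last selection: 213 + 36×336 = 12309 ≤ 12450; next would be 12645 > 12450)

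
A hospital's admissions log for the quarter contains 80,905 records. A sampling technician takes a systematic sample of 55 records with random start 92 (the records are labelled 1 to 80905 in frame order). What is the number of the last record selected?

k = 80905/55 = 1471
55th selection = r + (55−1)·k = 92 + 54×1471 = 92 + 79434 = 79526

79526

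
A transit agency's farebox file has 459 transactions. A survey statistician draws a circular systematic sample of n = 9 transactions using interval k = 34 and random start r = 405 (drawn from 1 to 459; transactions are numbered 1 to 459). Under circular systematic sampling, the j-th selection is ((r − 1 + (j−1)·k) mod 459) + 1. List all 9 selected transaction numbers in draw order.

Selection 1: 405
Selection 2: 405 + 34 = 439
Selection 3: 439 + 34 = 473 → 473 − 459 = 14
Selection 4: 14 + 34 = 48
Selection 5: 48 + 34 = 82
Selection 6: 82 + 34 = 116
Selection 7: 116 + 34 = 150
Selection 8: 150 + 34 = 184
Selection 9: 184 + 34 = 218

405, 439, 14, 48, 82, 116, 150, 184, 218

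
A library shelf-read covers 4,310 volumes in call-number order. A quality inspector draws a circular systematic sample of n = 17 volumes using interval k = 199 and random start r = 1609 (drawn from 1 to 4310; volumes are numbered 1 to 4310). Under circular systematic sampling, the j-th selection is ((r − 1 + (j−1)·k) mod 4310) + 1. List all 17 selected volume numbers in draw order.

Selection 1: 1609
Selection 2: 1609 + 199 = 1808
Selection 3: 1808 + 199 = 2007
Selection 4: 2007 + 199 = 2206
Selection 5: 2206 + 199 = 2405
Selection 6: 2405 + 199 = 2604
Selection 7: 2604 + 199 = 2803
Selection 8: 2803 + 199 = 3002
Selection 9: 3002 + 199 = 3201
Selection 10: 3201 + 199 = 3400
Selection 11: 3400 + 199 = 3599
Selection 12: 3599 + 199 = 3798
Selection 13: 3798 + 199 = 3997
Selection 14: 3997 + 199 = 4196
Selection 15: 4196 + 199 = 4395 → 4395 − 4310 = 85
Selection 16: 85 + 199 = 284
Selection 17: 284 + 199 = 483

1609, 1808, 2007, 2206, 2405, 2604, 2803, 3002, 3201, 3400, 3599, 3798, 3997, 4196, 85, 284, 483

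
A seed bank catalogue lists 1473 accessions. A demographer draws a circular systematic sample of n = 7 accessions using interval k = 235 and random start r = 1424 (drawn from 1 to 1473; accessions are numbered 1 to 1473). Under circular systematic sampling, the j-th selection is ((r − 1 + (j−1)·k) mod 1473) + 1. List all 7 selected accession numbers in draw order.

1424, 186, 421, 656, 891, 1126, 1361

Selection 1: 1424
Selection 2: 1424 + 235 = 1659 → 1659 − 1473 = 186
Selection 3: 186 + 235 = 421
Selection 4: 421 + 235 = 656
Selection 5: 656 + 235 = 891
Selection 6: 891 + 235 = 1126
Selection 7: 1126 + 235 = 1361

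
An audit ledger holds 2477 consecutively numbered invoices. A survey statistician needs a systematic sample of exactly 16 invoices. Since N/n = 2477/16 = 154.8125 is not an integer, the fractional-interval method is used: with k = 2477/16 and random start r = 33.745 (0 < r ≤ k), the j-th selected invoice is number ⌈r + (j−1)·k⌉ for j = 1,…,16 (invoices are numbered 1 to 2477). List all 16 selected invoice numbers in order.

j=1: r + 0k = 33.745 → ⌈·⌉ = 34
j=2: r + 1k = 188.5575 → ⌈·⌉ = 189
j=3: r + 2k = 343.37 → ⌈·⌉ = 344
j=4: r + 3k = 498.1825 → ⌈·⌉ = 499
j=5: r + 4k = 652.995 → ⌈·⌉ = 653
j=6: r + 5k = 807.8075 → ⌈·⌉ = 808
j=7: r + 6k = 962.62 → ⌈·⌉ = 963
j=8: r + 7k = 1117.4325 → ⌈·⌉ = 1118
j=9: r + 8k = 1272.245 → ⌈·⌉ = 1273
j=10: r + 9k = 1427.0575 → ⌈·⌉ = 1428
j=11: r + 10k = 1581.87 → ⌈·⌉ = 1582
j=12: r + 11k = 1736.6825 → ⌈·⌉ = 1737
j=13: r + 12k = 1891.495 → ⌈·⌉ = 1892
j=14: r + 13k = 2046.3075 → ⌈·⌉ = 2047
j=15: r + 14k = 2201.12 → ⌈·⌉ = 2202
j=16: r + 15k = 2355.9325 → ⌈·⌉ = 2356

34, 189, 344, 499, 653, 808, 963, 1118, 1273, 1428, 1582, 1737, 1892, 2047, 2202, 2356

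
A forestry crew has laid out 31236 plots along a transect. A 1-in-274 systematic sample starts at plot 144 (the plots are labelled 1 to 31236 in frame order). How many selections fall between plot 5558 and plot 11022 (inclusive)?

k = 274
First selection ≥ 5558: 144 + ⌈(5558−144)/274⌉·274 = 144 + 20×274 = 5624
Last selection ≤ 11022: 144 + ⌊(11022−144)/274⌋·274 = 144 + 39×274 = 10830
Count = 39 − 20 + 1 = 20

20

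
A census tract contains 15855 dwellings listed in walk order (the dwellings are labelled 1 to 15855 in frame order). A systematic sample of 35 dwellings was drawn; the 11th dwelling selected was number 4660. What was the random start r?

130

k = 15855/35 = 453
r = 4660 − (11−1)×453 = 4660 − 4530 = 130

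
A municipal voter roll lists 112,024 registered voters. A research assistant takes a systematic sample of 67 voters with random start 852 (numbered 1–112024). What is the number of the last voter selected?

111204

k = 112024/67 = 1672
67th selection = r + (67−1)·k = 852 + 66×1672 = 852 + 110352 = 111204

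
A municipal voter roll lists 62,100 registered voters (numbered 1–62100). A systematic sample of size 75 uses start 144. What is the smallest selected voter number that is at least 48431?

k = 62100/75 = 828
Steps past start: ⌈(48431 − 144)/828⌉ = ⌈48287/828⌉ = 59
Selected voter: 144 + 59×828 = 48996

48996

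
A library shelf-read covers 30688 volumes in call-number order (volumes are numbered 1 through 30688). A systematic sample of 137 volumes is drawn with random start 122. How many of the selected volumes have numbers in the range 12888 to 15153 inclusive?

k = 30688/137 = 224
First selection ≥ 12888: 122 + ⌈(12888−122)/224⌉·224 = 122 + 57×224 = 12890
Last selection ≤ 15153: 122 + ⌊(15153−122)/224⌋·224 = 122 + 67×224 = 15130
Count = 67 − 57 + 1 = 11

11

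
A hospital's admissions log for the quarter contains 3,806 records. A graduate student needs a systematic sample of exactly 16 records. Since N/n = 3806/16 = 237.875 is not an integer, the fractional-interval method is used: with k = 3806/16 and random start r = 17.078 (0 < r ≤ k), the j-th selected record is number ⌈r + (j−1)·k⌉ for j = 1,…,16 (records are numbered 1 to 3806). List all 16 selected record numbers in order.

j=1: r + 0k = 17.078 → ⌈·⌉ = 18
j=2: r + 1k = 254.953 → ⌈·⌉ = 255
j=3: r + 2k = 492.828 → ⌈·⌉ = 493
j=4: r + 3k = 730.703 → ⌈·⌉ = 731
j=5: r + 4k = 968.578 → ⌈·⌉ = 969
j=6: r + 5k = 1206.453 → ⌈·⌉ = 1207
j=7: r + 6k = 1444.328 → ⌈·⌉ = 1445
j=8: r + 7k = 1682.203 → ⌈·⌉ = 1683
j=9: r + 8k = 1920.078 → ⌈·⌉ = 1921
j=10: r + 9k = 2157.953 → ⌈·⌉ = 2158
j=11: r + 10k = 2395.828 → ⌈·⌉ = 2396
j=12: r + 11k = 2633.703 → ⌈·⌉ = 2634
j=13: r + 12k = 2871.578 → ⌈·⌉ = 2872
j=14: r + 13k = 3109.453 → ⌈·⌉ = 3110
j=15: r + 14k = 3347.328 → ⌈·⌉ = 3348
j=16: r + 15k = 3585.203 → ⌈·⌉ = 3586

18, 255, 493, 731, 969, 1207, 1445, 1683, 1921, 2158, 2396, 2634, 2872, 3110, 3348, 3586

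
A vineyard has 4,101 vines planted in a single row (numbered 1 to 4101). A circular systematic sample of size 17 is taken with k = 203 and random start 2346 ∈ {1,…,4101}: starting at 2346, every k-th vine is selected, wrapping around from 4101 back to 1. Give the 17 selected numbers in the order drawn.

Selection 1: 2346
Selection 2: 2346 + 203 = 2549
Selection 3: 2549 + 203 = 2752
Selection 4: 2752 + 203 = 2955
Selection 5: 2955 + 203 = 3158
Selection 6: 3158 + 203 = 3361
Selection 7: 3361 + 203 = 3564
Selection 8: 3564 + 203 = 3767
Selection 9: 3767 + 203 = 3970
Selection 10: 3970 + 203 = 4173 → 4173 − 4101 = 72
Selection 11: 72 + 203 = 275
Selection 12: 275 + 203 = 478
Selection 13: 478 + 203 = 681
Selection 14: 681 + 203 = 884
Selection 15: 884 + 203 = 1087
Selection 16: 1087 + 203 = 1290
Selection 17: 1290 + 203 = 1493

2346, 2549, 2752, 2955, 3158, 3361, 3564, 3767, 3970, 72, 275, 478, 681, 884, 1087, 1290, 1493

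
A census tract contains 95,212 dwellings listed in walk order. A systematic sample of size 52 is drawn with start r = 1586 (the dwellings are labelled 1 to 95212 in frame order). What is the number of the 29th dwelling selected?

52854

k = 95212/52 = 1831
29th selection = r + (29−1)·k = 1586 + 28×1831 = 1586 + 51268 = 52854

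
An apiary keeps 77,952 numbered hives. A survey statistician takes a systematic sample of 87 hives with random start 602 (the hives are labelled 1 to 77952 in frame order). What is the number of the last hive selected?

77658

k = 77952/87 = 896
87th selection = r + (87−1)·k = 602 + 86×896 = 602 + 77056 = 77658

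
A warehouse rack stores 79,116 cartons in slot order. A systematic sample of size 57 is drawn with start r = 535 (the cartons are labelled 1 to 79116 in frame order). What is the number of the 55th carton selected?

75487

k = 79116/57 = 1388
55th selection = r + (55−1)·k = 535 + 54×1388 = 535 + 74952 = 75487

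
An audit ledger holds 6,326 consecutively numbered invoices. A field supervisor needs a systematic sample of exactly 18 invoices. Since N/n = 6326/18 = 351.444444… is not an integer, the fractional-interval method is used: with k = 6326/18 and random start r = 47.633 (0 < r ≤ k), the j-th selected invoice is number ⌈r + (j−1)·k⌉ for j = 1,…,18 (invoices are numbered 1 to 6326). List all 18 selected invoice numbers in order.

48, 400, 751, 1102, 1454, 1805, 2157, 2508, 2860, 3211, 3563, 3914, 4265, 4617, 4968, 5320, 5671, 6023

j=1: r + 0k = 47.633 → ⌈·⌉ = 48
j=2: r + 1k = 399.077444… → ⌈·⌉ = 400
j=3: r + 2k = 750.521888… → ⌈·⌉ = 751
j=4: r + 3k = 1101.966333… → ⌈·⌉ = 1102
j=5: r + 4k = 1453.410777… → ⌈·⌉ = 1454
j=6: r + 5k = 1804.855222… → ⌈·⌉ = 1805
j=7: r + 6k = 2156.299666… → ⌈·⌉ = 2157
j=8: r + 7k = 2507.744111… → ⌈·⌉ = 2508
j=9: r + 8k = 2859.188555… → ⌈·⌉ = 2860
j=10: r + 9k = 3210.633 → ⌈·⌉ = 3211
j=11: r + 10k = 3562.077444… → ⌈·⌉ = 3563
j=12: r + 11k = 3913.521888… → ⌈·⌉ = 3914
j=13: r + 12k = 4264.966333… → ⌈·⌉ = 4265
j=14: r + 13k = 4616.410777… → ⌈·⌉ = 4617
j=15: r + 14k = 4967.855222… → ⌈·⌉ = 4968
j=16: r + 15k = 5319.299666… → ⌈·⌉ = 5320
j=17: r + 16k = 5670.744111… → ⌈·⌉ = 5671
j=18: r + 17k = 6022.188555… → ⌈·⌉ = 6023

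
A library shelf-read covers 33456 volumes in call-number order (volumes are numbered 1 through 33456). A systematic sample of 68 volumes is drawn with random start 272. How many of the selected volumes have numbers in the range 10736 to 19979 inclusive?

19

k = 33456/68 = 492
First selection ≥ 10736: 272 + ⌈(10736−272)/492⌉·492 = 272 + 22×492 = 11096
Last selection ≤ 19979: 272 + ⌊(19979−272)/492⌋·492 = 272 + 40×492 = 19952
Count = 40 − 22 + 1 = 19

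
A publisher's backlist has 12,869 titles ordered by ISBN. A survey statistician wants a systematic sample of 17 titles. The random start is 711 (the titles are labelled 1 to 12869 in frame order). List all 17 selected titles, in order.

k = N/n = 12869/17 = 757
title 1: 711
title 2: 711 + 757 = 1468
title 3: 1468 + 757 = 2225
title 4: 2225 + 757 = 2982
title 5: 2982 + 757 = 3739
title 6: 3739 + 757 = 4496
title 7: 4496 + 757 = 5253
title 8: 5253 + 757 = 6010
title 9: 6010 + 757 = 6767
title 10: 6767 + 757 = 7524
title 11: 7524 + 757 = 8281
title 12: 8281 + 757 = 9038
title 13: 9038 + 757 = 9795
title 14: 9795 + 757 = 10552
title 15: 10552 + 757 = 11309
title 16: 11309 + 757 = 12066
title 17: 12066 + 757 = 12823

711, 1468, 2225, 2982, 3739, 4496, 5253, 6010, 6767, 7524, 8281, 9038, 9795, 10552, 11309, 12066, 12823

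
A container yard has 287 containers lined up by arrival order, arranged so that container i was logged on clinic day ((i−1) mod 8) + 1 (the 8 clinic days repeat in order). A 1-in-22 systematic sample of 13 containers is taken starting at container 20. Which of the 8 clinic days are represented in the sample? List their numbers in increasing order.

2, 4, 6, 8

Consecutive selections differ by k = 22, so their clinic day numbers differ by 22 mod 8 = 6.
gcd(22, 8) = 2, so the sample visits 8/2 = 4 distinct residues mod 8.
Start 20 is clinic day 4; the clinic days hit are 2, 4, 6, 8.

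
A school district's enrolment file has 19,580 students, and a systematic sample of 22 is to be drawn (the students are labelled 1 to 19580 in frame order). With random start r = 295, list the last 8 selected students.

12755, 13645, 14535, 15425, 16315, 17205, 18095, 18985

k = N/n = 19580/22 = 890
15th selection = 295 + 14×890 = 12755
16th: 12755 + 890 = 13645
17th: 13645 + 890 = 14535
18th: 14535 + 890 = 15425
19th: 15425 + 890 = 16315
20th: 16315 + 890 = 17205
21st: 17205 + 890 = 18095
22nd: 18095 + 890 = 18985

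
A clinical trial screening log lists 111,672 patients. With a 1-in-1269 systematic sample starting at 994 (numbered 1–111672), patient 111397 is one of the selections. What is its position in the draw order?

88

k = 1269
position = (111397 − 994)/1269 + 1 = 110403/1269 + 1 = 87 + 1 = 88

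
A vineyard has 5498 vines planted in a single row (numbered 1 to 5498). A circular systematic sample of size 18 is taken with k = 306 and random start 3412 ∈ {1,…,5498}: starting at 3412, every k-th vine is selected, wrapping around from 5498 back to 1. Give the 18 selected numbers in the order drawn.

Selection 1: 3412
Selection 2: 3412 + 306 = 3718
Selection 3: 3718 + 306 = 4024
Selection 4: 4024 + 306 = 4330
Selection 5: 4330 + 306 = 4636
Selection 6: 4636 + 306 = 4942
Selection 7: 4942 + 306 = 5248
Selection 8: 5248 + 306 = 5554 → 5554 − 5498 = 56
Selection 9: 56 + 306 = 362
Selection 10: 362 + 306 = 668
Selection 11: 668 + 306 = 974
Selection 12: 974 + 306 = 1280
Selection 13: 1280 + 306 = 1586
Selection 14: 1586 + 306 = 1892
Selection 15: 1892 + 306 = 2198
Selection 16: 2198 + 306 = 2504
Selection 17: 2504 + 306 = 2810
Selection 18: 2810 + 306 = 3116

3412, 3718, 4024, 4330, 4636, 4942, 5248, 56, 362, 668, 974, 1280, 1586, 1892, 2198, 2504, 2810, 3116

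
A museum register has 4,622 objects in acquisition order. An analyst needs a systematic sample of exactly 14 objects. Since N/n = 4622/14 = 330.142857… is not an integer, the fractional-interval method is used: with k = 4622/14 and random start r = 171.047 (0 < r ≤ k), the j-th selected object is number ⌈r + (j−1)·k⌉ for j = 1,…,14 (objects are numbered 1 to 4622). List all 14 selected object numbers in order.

j=1: r + 0k = 171.047 → ⌈·⌉ = 172
j=2: r + 1k = 501.189857… → ⌈·⌉ = 502
j=3: r + 2k = 831.332714… → ⌈·⌉ = 832
j=4: r + 3k = 1161.475571… → ⌈·⌉ = 1162
j=5: r + 4k = 1491.618428… → ⌈·⌉ = 1492
j=6: r + 5k = 1821.761285… → ⌈·⌉ = 1822
j=7: r + 6k = 2151.904142… → ⌈·⌉ = 2152
j=8: r + 7k = 2482.047 → ⌈·⌉ = 2483
j=9: r + 8k = 2812.189857… → ⌈·⌉ = 2813
j=10: r + 9k = 3142.332714… → ⌈·⌉ = 3143
j=11: r + 10k = 3472.475571… → ⌈·⌉ = 3473
j=12: r + 11k = 3802.618428… → ⌈·⌉ = 3803
j=13: r + 12k = 4132.761285… → ⌈·⌉ = 4133
j=14: r + 13k = 4462.904142… → ⌈·⌉ = 4463

172, 502, 832, 1162, 1492, 1822, 2152, 2483, 2813, 3143, 3473, 3803, 4133, 4463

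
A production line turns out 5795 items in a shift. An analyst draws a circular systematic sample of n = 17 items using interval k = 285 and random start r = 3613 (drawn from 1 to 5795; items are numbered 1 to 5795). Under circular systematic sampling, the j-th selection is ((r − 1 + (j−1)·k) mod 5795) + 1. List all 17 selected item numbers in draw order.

3613, 3898, 4183, 4468, 4753, 5038, 5323, 5608, 98, 383, 668, 953, 1238, 1523, 1808, 2093, 2378

Selection 1: 3613
Selection 2: 3613 + 285 = 3898
Selection 3: 3898 + 285 = 4183
Selection 4: 4183 + 285 = 4468
Selection 5: 4468 + 285 = 4753
Selection 6: 4753 + 285 = 5038
Selection 7: 5038 + 285 = 5323
Selection 8: 5323 + 285 = 5608
Selection 9: 5608 + 285 = 5893 → 5893 − 5795 = 98
Selection 10: 98 + 285 = 383
Selection 11: 383 + 285 = 668
Selection 12: 668 + 285 = 953
Selection 13: 953 + 285 = 1238
Selection 14: 1238 + 285 = 1523
Selection 15: 1523 + 285 = 1808
Selection 16: 1808 + 285 = 2093
Selection 17: 2093 + 285 = 2378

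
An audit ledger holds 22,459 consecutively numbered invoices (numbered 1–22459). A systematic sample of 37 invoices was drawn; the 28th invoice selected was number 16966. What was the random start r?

577

k = 22459/37 = 607
r = 16966 − (28−1)×607 = 16966 − 16389 = 577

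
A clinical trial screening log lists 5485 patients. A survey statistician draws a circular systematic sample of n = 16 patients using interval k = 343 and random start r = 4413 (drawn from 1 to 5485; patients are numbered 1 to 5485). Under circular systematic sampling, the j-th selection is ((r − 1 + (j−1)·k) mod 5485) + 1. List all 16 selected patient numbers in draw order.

4413, 4756, 5099, 5442, 300, 643, 986, 1329, 1672, 2015, 2358, 2701, 3044, 3387, 3730, 4073

Selection 1: 4413
Selection 2: 4413 + 343 = 4756
Selection 3: 4756 + 343 = 5099
Selection 4: 5099 + 343 = 5442
Selection 5: 5442 + 343 = 5785 → 5785 − 5485 = 300
Selection 6: 300 + 343 = 643
Selection 7: 643 + 343 = 986
Selection 8: 986 + 343 = 1329
Selection 9: 1329 + 343 = 1672
Selection 10: 1672 + 343 = 2015
Selection 11: 2015 + 343 = 2358
Selection 12: 2358 + 343 = 2701
Selection 13: 2701 + 343 = 3044
Selection 14: 3044 + 343 = 3387
Selection 15: 3387 + 343 = 3730
Selection 16: 3730 + 343 = 4073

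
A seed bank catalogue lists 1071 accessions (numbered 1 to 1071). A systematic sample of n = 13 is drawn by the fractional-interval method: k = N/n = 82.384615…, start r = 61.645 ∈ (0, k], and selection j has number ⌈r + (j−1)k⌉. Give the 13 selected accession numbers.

j=1: r + 0k = 61.645 → ⌈·⌉ = 62
j=2: r + 1k = 144.029615… → ⌈·⌉ = 145
j=3: r + 2k = 226.414230… → ⌈·⌉ = 227
j=4: r + 3k = 308.798846… → ⌈·⌉ = 309
j=5: r + 4k = 391.183461… → ⌈·⌉ = 392
j=6: r + 5k = 473.568076… → ⌈·⌉ = 474
j=7: r + 6k = 555.952692… → ⌈·⌉ = 556
j=8: r + 7k = 638.337307… → ⌈·⌉ = 639
j=9: r + 8k = 720.721923… → ⌈·⌉ = 721
j=10: r + 9k = 803.106538… → ⌈·⌉ = 804
j=11: r + 10k = 885.491153… → ⌈·⌉ = 886
j=12: r + 11k = 967.875769… → ⌈·⌉ = 968
j=13: r + 12k = 1050.260384… → ⌈·⌉ = 1051

62, 145, 227, 309, 392, 474, 556, 639, 721, 804, 886, 968, 1051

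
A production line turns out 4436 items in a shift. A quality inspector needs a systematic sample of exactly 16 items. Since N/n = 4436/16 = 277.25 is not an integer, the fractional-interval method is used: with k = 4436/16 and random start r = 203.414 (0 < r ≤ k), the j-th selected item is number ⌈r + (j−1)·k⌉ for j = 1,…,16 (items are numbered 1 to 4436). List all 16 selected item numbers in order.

204, 481, 758, 1036, 1313, 1590, 1867, 2145, 2422, 2699, 2976, 3254, 3531, 3808, 4085, 4363

j=1: r + 0k = 203.414 → ⌈·⌉ = 204
j=2: r + 1k = 480.664 → ⌈·⌉ = 481
j=3: r + 2k = 757.914 → ⌈·⌉ = 758
j=4: r + 3k = 1035.164 → ⌈·⌉ = 1036
j=5: r + 4k = 1312.414 → ⌈·⌉ = 1313
j=6: r + 5k = 1589.664 → ⌈·⌉ = 1590
j=7: r + 6k = 1866.914 → ⌈·⌉ = 1867
j=8: r + 7k = 2144.164 → ⌈·⌉ = 2145
j=9: r + 8k = 2421.414 → ⌈·⌉ = 2422
j=10: r + 9k = 2698.664 → ⌈·⌉ = 2699
j=11: r + 10k = 2975.914 → ⌈·⌉ = 2976
j=12: r + 11k = 3253.164 → ⌈·⌉ = 3254
j=13: r + 12k = 3530.414 → ⌈·⌉ = 3531
j=14: r + 13k = 3807.664 → ⌈·⌉ = 3808
j=15: r + 14k = 4084.914 → ⌈·⌉ = 4085
j=16: r + 15k = 4362.164 → ⌈·⌉ = 4363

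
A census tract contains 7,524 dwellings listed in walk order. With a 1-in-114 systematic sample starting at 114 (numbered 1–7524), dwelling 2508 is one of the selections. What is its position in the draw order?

22

k = 114
position = (2508 − 114)/114 + 1 = 2394/114 + 1 = 21 + 1 = 22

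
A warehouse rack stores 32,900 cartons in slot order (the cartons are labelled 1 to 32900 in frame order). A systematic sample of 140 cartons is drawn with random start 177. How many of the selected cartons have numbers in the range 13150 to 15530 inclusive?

10

k = 32900/140 = 235
First selection ≥ 13150: 177 + ⌈(13150−177)/235⌉·235 = 177 + 56×235 = 13337
Last selection ≤ 15530: 177 + ⌊(15530−177)/235⌋·235 = 177 + 65×235 = 15452
Count = 65 − 56 + 1 = 10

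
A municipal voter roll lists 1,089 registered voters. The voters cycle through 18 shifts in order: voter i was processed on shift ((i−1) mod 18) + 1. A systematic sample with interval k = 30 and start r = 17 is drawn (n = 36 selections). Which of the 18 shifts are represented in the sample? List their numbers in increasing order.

Consecutive selections differ by k = 30, so their shift numbers differ by 30 mod 18 = 12.
gcd(30, 18) = 6, so the sample visits 18/6 = 3 distinct residues mod 18.
Start 17 is shift 17; the shifts hit are 5, 11, 17.

5, 11, 17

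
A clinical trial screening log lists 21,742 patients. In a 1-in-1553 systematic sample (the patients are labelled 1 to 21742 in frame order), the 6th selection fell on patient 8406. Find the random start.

641

k = 1553
r = 8406 − (6−1)×1553 = 8406 − 7765 = 641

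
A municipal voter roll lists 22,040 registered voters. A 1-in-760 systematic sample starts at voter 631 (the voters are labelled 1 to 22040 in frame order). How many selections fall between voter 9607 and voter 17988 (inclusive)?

k = 760
First selection ≥ 9607: 631 + ⌈(9607−631)/760⌉·760 = 631 + 12×760 = 9751
Last selection ≤ 17988: 631 + ⌊(17988−631)/760⌋·760 = 631 + 22×760 = 17351
Count = 22 − 12 + 1 = 11

11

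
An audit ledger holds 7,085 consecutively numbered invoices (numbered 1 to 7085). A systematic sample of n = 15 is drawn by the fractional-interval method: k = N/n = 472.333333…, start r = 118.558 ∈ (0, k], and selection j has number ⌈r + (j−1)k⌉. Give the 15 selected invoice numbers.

j=1: r + 0k = 118.558 → ⌈·⌉ = 119
j=2: r + 1k = 590.891333… → ⌈·⌉ = 591
j=3: r + 2k = 1063.224666… → ⌈·⌉ = 1064
j=4: r + 3k = 1535.558 → ⌈·⌉ = 1536
j=5: r + 4k = 2007.891333… → ⌈·⌉ = 2008
j=6: r + 5k = 2480.224666… → ⌈·⌉ = 2481
j=7: r + 6k = 2952.558 → ⌈·⌉ = 2953
j=8: r + 7k = 3424.891333… → ⌈·⌉ = 3425
j=9: r + 8k = 3897.224666… → ⌈·⌉ = 3898
j=10: r + 9k = 4369.558 → ⌈·⌉ = 4370
j=11: r + 10k = 4841.891333… → ⌈·⌉ = 4842
j=12: r + 11k = 5314.224666… → ⌈·⌉ = 5315
j=13: r + 12k = 5786.558 → ⌈·⌉ = 5787
j=14: r + 13k = 6258.891333… → ⌈·⌉ = 6259
j=15: r + 14k = 6731.224666… → ⌈·⌉ = 6732

119, 591, 1064, 1536, 2008, 2481, 2953, 3425, 3898, 4370, 4842, 5315, 5787, 6259, 6732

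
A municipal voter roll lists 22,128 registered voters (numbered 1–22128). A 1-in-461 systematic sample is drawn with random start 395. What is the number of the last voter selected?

k = 461
48th selection = r + (48−1)·k = 395 + 47×461 = 395 + 21667 = 22062

22062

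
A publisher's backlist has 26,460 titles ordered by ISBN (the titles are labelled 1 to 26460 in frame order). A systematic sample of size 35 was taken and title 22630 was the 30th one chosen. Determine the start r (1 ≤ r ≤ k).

706

k = 26460/35 = 756
r = 22630 − (30−1)×756 = 22630 − 21924 = 706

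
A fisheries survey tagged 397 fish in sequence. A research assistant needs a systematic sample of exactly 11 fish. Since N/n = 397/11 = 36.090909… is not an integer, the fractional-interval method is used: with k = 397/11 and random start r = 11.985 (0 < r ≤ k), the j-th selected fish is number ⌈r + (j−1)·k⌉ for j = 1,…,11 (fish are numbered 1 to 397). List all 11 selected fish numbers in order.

j=1: r + 0k = 11.985 → ⌈·⌉ = 12
j=2: r + 1k = 48.075909… → ⌈·⌉ = 49
j=3: r + 2k = 84.166818… → ⌈·⌉ = 85
j=4: r + 3k = 120.257727… → ⌈·⌉ = 121
j=5: r + 4k = 156.348636… → ⌈·⌉ = 157
j=6: r + 5k = 192.439545… → ⌈·⌉ = 193
j=7: r + 6k = 228.530454… → ⌈·⌉ = 229
j=8: r + 7k = 264.621363… → ⌈·⌉ = 265
j=9: r + 8k = 300.712272… → ⌈·⌉ = 301
j=10: r + 9k = 336.803181… → ⌈·⌉ = 337
j=11: r + 10k = 372.894090… → ⌈·⌉ = 373

12, 49, 85, 121, 157, 193, 229, 265, 301, 337, 373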